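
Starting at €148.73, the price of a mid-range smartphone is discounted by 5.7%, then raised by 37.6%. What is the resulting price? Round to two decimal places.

€192.99

Each change multiplies by a factor: 0.943 × 1.376 = 1.297568.
€148.73 × 1.297568 = €192.98728864 ≈ €192.99.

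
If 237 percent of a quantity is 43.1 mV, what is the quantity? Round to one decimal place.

18.2 mV

43.1 mV ÷ 2.37 ≈ 18.2 mV.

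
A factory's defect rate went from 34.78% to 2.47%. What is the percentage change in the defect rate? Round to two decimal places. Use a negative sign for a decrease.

-92.90%

The change is 2.47 − 34.78 = -32.31 percentage points.
Relative to the original 34.78%, that is -32.31 ÷ 34.78 ≈ -92.90%.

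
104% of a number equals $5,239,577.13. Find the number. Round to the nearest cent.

$5,038,054.93

$5,239,577.13 ÷ 1.04 ≈ $5,038,054.93.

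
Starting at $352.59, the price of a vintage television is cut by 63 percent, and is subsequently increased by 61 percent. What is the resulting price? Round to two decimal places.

Each change multiplies by a factor: 0.37 × 1.61 = 0.5957.
$352.59 × 0.5957 = $210.037863 ≈ $210.04.

$210.04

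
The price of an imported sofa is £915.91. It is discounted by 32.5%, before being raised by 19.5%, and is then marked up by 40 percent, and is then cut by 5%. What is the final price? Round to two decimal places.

£982.60

After the 32.5% decrease: £915.91 × 0.675 = £618.23925.
19.5% increase: £618.23925 × 1.195 = £738.79590375.
40% increase: £738.79590375 × 1.4 = £1034.31426525.
Apply the 5% decrease: £1034.31426525 × 0.95 = £982.5985519875 ≈ £982.60.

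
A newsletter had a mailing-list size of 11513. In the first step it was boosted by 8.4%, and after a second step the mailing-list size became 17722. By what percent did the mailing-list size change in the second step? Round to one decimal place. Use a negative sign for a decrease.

42.0%

After the first step: 11513 × 1.084 = 12480.092.
Second-step multiplier: 17722 ÷ 12480.092 ≈ 1.42002.
That is a change of 42.0%.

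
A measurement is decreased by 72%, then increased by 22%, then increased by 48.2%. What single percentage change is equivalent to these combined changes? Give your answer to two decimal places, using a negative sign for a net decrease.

The combined multiplier is 0.28 × 1.22 × 1.482 = 0.5062512.
That corresponds to a decrease of 49.37%.

-49.37%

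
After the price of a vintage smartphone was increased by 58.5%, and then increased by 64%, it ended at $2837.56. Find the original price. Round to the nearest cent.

$1091.62

The overall multiplier applied was 1.585 × 1.64 = 2.5994.
So the original price was $2837.56 ÷ 2.5994 ≈ $1091.62.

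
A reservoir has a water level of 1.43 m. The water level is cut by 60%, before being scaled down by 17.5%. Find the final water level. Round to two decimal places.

60% decrease: 1.43 × 0.4 = 0.572.
After the 17.5% decrease: 0.572 × 0.825 = 0.4719 ≈ 0.47.

0.47 m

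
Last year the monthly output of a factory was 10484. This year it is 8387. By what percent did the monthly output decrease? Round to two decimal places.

20.00%

Change: 8387 − 10484 = -2097.
Relative to the original: -2097 ÷ 10484 ≈ -20.00%.
So the monthly output decreased by 20.00%.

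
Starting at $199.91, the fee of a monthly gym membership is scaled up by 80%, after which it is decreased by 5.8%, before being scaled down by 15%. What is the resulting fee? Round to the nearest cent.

$288.12

After the 80% increase: $199.91 × 1.8 = $359.838.
After the 5.8% decrease: $359.838 × 0.942 = $338.967396.
After the 15% decrease: $338.967396 × 0.85 = $288.1222866 ≈ $288.12.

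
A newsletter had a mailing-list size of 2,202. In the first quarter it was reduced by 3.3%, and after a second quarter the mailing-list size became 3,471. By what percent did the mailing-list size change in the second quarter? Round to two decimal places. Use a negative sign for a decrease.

63.01%

After the first quarter: 2,202 × 0.967 = 2129.334.
Second-quarter multiplier: 3,471 ÷ 2129.334 ≈ 1.630087.
That is a change of 63.01%.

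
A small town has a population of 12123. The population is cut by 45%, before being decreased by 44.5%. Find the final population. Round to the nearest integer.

3701

45% decrease: 12123 × 0.55 = 6667.65.
44.5% decrease: 6667.65 × 0.555 = 3700.54575 ≈ 3701.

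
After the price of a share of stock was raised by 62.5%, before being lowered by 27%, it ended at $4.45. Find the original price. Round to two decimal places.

Undoing the 27% decrease: $4.45 ÷ 0.73 ≈ $6.09589.
Undoing the 62.5% increase: $6.09589 ÷ 1.625 ≈ $3.75.

$3.75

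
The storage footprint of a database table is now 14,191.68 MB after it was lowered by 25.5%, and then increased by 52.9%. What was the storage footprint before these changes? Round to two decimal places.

The overall multiplier applied was 0.745 × 1.529 = 1.139105.
So the original storage footprint was 14,191.68 ÷ 1.139105 ≈ 12,458.62 MB.

12,458.62 MB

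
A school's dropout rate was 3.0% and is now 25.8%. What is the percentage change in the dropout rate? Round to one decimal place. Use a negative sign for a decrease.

760.0%

The change is 25.8 − 3.0 = 22.8 percentage points.
Relative to the original 3.0%, that is 22.8 ÷ 3.0 = 760.0%.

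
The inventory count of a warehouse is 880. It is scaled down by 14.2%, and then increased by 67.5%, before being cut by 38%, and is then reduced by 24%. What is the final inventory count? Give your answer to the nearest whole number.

14.2% decrease: 880 × 0.858 = 755.04.
After the 67.5% increase: 755.04 × 1.675 = 1264.692.
Apply the 38% decrease: 1264.692 × 0.62 = 784.10904.
24% decrease: 784.10904 × 0.76 = 595.9228704 ≈ 596.

596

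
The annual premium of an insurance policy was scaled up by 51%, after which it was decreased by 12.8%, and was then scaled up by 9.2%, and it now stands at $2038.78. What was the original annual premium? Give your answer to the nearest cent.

Undoing the 9.2% increase: $2038.78 ÷ 1.092 ≈ $1867.014652.
Undoing the 12.8% decrease: $1867.014652 ÷ 0.872 ≈ $2141.071849.
Undoing the 51% increase: $2141.071849 ÷ 1.51 ≈ $1417.93.

$1417.93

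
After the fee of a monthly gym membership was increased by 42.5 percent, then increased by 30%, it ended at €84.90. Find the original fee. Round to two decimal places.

Undoing the 30% increase: €84.90 ÷ 1.3 ≈ €65.307692.
Undoing the 42.5% increase: €65.307692 ÷ 1.425 ≈ €45.83.

€45.83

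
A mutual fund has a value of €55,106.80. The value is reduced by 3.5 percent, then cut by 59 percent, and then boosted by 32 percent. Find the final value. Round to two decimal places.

Each change multiplies by a factor: 0.965 × 0.41 × 1.32 = 0.522258.
€55,106.80 × 0.522258 = €28779.9671544 ≈ €28,779.97.

€28,779.97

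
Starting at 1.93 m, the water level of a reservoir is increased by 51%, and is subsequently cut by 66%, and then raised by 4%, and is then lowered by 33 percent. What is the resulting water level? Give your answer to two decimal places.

Each change multiplies by a factor: 1.51 × 0.34 × 1.04 × 0.67 = 0.35773712.
1.93 × 0.35773712 = 0.6904326416 ≈ 0.69.

0.69 m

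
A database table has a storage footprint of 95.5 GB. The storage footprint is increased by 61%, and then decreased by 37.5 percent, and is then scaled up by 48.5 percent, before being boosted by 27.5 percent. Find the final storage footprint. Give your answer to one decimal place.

Each change multiplies by a factor: 1.61 × 0.625 × 1.485 × 1.275 = 1.90520859375.
95.5 × 1.90520859375 = 181.947420703125 ≈ 181.9.

181.9 GB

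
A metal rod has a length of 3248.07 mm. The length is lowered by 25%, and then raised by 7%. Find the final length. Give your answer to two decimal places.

2606.58 mm

Each change multiplies by a factor: 0.75 × 1.07 = 0.8025.
3248.07 × 0.8025 = 2606.576175 ≈ 2606.58.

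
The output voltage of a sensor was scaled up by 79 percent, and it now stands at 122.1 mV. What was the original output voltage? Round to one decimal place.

68.2 mV

The overall multiplier applied was 1.79.
So the original output voltage was 122.1 ÷ 1.79 ≈ 68.2 mV.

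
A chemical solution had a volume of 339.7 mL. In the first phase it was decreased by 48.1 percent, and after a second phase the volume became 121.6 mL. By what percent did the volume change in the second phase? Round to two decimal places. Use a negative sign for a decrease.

-31.03%

After the first phase: 339.7 × 0.519 = 176.3043.
Second-phase multiplier: 121.6 ÷ 176.3043 ≈ 0.689717.
That is a change of -31.03%.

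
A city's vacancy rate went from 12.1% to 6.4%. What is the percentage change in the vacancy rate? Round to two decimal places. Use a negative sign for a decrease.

The change is 6.4 − 12.1 = -5.7 percentage points.
Relative to the original 12.1%, that is -5.7 ÷ 12.1 ≈ -47.11%.

-47.11%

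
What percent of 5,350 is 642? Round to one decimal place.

12.0%

642 ÷ 5,350 = 12.0%.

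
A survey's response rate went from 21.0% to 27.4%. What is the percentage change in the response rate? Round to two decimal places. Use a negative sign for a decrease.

The change is 27.4 − 21.0 = 6.4 percentage points.
Relative to the original 21.0%, that is 6.4 ÷ 21.0 ≈ 30.48%.

30.48%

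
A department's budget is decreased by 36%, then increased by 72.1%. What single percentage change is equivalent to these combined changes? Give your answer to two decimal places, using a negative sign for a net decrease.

A 36% decrease multiplies by 0.64.
Then a 72.1% increase: 0.64 × 1.721 = 1.10144.
Overall factor 1.10144, i.e. 10.14%.

10.14%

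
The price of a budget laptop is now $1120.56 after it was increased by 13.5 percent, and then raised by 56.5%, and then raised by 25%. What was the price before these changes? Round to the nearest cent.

Undoing the 25% increase: $1120.56 ÷ 1.25 = $896.448.
Undoing the 56.5% increase: $896.448 ÷ 1.565 ≈ $572.810224.
Undoing the 13.5% increase: $572.810224 ÷ 1.135 ≈ $504.68.

$504.68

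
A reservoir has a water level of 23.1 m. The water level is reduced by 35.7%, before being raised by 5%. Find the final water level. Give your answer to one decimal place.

Each change multiplies by a factor: 0.643 × 1.05 = 0.67515.
23.1 × 0.67515 = 15.595965 ≈ 15.6.

15.6 m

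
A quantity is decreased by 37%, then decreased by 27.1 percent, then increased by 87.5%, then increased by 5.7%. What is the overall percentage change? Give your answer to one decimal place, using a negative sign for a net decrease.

-9.0%

The combined multiplier is 0.63 × 0.729 × 1.875 × 1.057 = 0.91021573125.
That corresponds to a decrease of 9.0%.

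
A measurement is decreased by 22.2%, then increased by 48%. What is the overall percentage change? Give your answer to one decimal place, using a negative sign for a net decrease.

15.1%

A 22.2% decrease multiplies by 0.778.
Then a 48% increase: 0.778 × 1.48 = 1.15144.
Overall factor 1.15144, i.e. 15.1%.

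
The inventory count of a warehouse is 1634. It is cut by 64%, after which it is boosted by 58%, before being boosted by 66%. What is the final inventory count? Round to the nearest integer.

Each change multiplies by a factor: 0.36 × 1.58 × 1.66 = 0.944208.
1634 × 0.944208 = 1542.835872 ≈ 1543.

1543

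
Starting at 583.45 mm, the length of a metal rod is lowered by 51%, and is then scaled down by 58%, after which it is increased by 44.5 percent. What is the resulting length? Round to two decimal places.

51% decrease: 583.45 × 0.49 = 285.8905.
Apply the 58% decrease: 285.8905 × 0.42 = 120.07401.
44.5% increase: 120.07401 × 1.445 = 173.50694445 ≈ 173.51.

173.51 mm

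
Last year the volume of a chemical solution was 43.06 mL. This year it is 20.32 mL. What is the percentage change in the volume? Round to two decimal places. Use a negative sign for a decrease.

Change: 20.32 − 43.06 = -22.74.
Relative to the original: -22.74 ÷ 43.06 ≈ -52.81%.

-52.81%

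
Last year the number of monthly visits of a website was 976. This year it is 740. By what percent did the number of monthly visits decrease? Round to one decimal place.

24.2%

Change: 740 − 976 = -236.
Relative to the original: -236 ÷ 976 ≈ -24.2%.
So the number of monthly visits decreased by 24.2%.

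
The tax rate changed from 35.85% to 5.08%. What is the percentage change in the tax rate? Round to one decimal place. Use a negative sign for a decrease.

-85.8%

The change is 5.08 − 35.85 = -30.77 percentage points.
Relative to the original 35.85%, that is -30.77 ÷ 35.85 ≈ -85.8%.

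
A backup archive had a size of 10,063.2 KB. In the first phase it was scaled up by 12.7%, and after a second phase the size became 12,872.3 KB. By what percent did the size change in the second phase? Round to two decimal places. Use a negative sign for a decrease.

13.50%

After the first phase: 10,063.2 × 1.127 = 11341.2264.
Second-phase multiplier: 12,872.3 ÷ 11341.2264 ≈ 1.135001.
That is a change of 13.50%.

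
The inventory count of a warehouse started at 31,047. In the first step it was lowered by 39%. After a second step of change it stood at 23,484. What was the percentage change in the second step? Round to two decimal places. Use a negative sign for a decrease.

After the first step: 31,047 × 0.61 = 18938.67.
Second-step multiplier: 23,484 ÷ 18938.67 ≈ 1.240003.
That is a change of 24.00%.

24.00%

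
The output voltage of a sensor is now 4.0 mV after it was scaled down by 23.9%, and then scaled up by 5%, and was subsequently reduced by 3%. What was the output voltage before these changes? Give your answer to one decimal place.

The overall multiplier applied was 0.761 × 1.05 × 0.97 = 0.7750785.
So the original output voltage was 4.0 ÷ 0.7750785 ≈ 5.2 mV.

5.2 mV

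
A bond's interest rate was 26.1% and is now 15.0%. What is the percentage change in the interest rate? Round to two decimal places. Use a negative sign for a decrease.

The change is 15.0 − 26.1 = -11.1 percentage points.
Relative to the original 26.1%, that is -11.1 ÷ 26.1 ≈ -42.53%.

-42.53%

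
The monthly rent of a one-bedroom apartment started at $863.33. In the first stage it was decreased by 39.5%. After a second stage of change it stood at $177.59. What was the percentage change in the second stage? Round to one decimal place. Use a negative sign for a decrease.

-66.0%

After the first stage: $863.33 × 0.605 = $522.31465.
Second-stage multiplier: $177.59 ÷ $522.31465 ≈ 0.34001.
That is a change of -66.0%.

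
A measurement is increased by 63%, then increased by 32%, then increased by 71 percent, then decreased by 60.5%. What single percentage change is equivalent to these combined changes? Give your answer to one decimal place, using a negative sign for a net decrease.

45.3%

A 63% increase multiplies by 1.63.
Then a 32% increase: 1.63 × 1.32 = 2.1516.
Then a 71% increase: 2.1516 × 1.71 = 3.679236.
Then a 60.5% decrease: 3.679236 × 0.395 = 1.45329822.
Overall factor 1.45329822, i.e. 45.3%.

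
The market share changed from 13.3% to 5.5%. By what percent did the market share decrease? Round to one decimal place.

The change is 5.5 − 13.3 = -7.8 percentage points.
Relative to the original 13.3%, that is -7.8 ÷ 13.3 ≈ -58.6%.
So the market share fell by 58.6%.

58.6%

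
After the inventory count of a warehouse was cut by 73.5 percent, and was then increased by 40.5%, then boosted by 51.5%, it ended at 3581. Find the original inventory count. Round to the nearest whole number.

6348

The overall multiplier applied was 0.265 × 1.405 × 1.515 = 0.564072375.
So the original inventory count was 3581 ÷ 0.564072375 ≈ 6348.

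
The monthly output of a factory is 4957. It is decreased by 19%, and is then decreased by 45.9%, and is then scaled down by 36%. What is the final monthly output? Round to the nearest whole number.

Each change multiplies by a factor: 0.81 × 0.541 × 0.64 = 0.2804544.
4957 × 0.2804544 = 1390.2124608 ≈ 1390.

1390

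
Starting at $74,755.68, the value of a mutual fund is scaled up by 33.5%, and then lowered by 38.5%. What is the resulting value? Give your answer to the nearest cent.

$61,376.28

Each change multiplies by a factor: 1.335 × 0.615 = 0.821025.
$74,755.68 × 0.821025 = $61376.282172 ≈ $61,376.28.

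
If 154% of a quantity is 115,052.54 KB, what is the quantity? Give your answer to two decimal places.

74,709.44 KB

115,052.54 KB ÷ 1.54 ≈ 74,709.44 KB.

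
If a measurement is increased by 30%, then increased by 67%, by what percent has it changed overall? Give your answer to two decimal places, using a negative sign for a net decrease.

117.10%

The combined multiplier is 1.3 × 1.67 = 2.171.
That corresponds to an increase of 117.10%.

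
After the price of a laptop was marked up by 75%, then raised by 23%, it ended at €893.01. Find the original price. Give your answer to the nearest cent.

The overall multiplier applied was 1.75 × 1.23 = 2.1525.
So the original price was €893.01 ÷ 2.1525 ≈ €414.87.

€414.87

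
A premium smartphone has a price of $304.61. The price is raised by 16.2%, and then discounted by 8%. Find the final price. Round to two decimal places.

Each change multiplies by a factor: 1.162 × 0.92 = 1.06904.
$304.61 × 1.06904 = $325.6402744 ≈ $325.64.

$325.64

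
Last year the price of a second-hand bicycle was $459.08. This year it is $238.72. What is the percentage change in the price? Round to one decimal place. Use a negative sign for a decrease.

-48.0%

Change: $238.72 − $459.08 = -$220.36.
Relative to the original: -$220.36 ÷ $459.08 ≈ -48.0%.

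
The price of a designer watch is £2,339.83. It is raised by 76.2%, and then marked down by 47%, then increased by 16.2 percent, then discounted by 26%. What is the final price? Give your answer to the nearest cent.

Each change multiplies by a factor: 1.762 × 0.53 × 1.162 × 0.74 = 0.8030075368.
£2,339.83 × 0.8030075368 = £1878.901124830744 ≈ £1,878.90.

£1,878.90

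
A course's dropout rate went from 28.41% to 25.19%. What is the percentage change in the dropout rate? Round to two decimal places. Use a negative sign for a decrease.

-11.33%

The change is 25.19 − 28.41 = -3.22 percentage points.
Relative to the original 28.41%, that is -3.22 ÷ 28.41 ≈ -11.33%.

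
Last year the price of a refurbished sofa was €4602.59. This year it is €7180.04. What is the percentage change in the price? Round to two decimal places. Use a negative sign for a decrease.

56.00%

Change: €7180.04 − €4602.59 = €2577.45.
Relative to the original: €2577.45 ÷ €4602.59 ≈ 56.00%.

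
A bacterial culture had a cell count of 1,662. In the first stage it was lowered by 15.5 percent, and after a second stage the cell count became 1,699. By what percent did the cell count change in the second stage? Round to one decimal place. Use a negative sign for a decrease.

After the first stage: 1,662 × 0.845 = 1404.39.
Second-stage multiplier: 1,699 ÷ 1404.39 ≈ 1.20978.
That is a change of 21.0%.

21.0%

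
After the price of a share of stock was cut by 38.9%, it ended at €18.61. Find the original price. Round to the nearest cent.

€30.46

The overall multiplier applied was 0.611.
So the original price was €18.61 ÷ 0.611 ≈ €30.46.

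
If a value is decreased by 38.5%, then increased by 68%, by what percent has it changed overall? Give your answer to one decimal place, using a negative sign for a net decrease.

A 38.5% decrease multiplies by 0.615.
Then a 68% increase: 0.615 × 1.68 = 1.0332.
Overall factor 1.0332, i.e. 3.3%.

3.3%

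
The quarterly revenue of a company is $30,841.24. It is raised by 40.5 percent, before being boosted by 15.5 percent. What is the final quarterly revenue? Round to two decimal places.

$50,048.39

Each change multiplies by a factor: 1.405 × 1.155 = 1.622775.
$30,841.24 × 1.622775 = $50048.393241 ≈ $50,048.39.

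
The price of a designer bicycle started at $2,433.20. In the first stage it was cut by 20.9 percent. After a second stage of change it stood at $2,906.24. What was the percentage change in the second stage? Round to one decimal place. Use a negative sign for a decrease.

After the first stage: $2,433.20 × 0.791 = $1924.6612.
Second-stage multiplier: $2,906.24 ÷ $1924.6612 ≈ 1.51.
That is a change of 51.0%.

51.0%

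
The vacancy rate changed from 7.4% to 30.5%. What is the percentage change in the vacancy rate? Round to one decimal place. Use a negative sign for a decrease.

The change is 30.5 − 7.4 = 23.1 percentage points.
Relative to the original 7.4%, that is 23.1 ÷ 7.4 ≈ 312.2%.

312.2%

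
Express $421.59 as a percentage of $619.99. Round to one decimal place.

$421.59 ÷ $619.99 ≈ 68.0%.

68.0%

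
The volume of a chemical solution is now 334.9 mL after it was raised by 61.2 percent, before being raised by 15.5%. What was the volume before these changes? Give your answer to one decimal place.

179.9 mL

The overall multiplier applied was 1.612 × 1.155 = 1.86186.
So the original volume was 334.9 ÷ 1.86186 ≈ 179.9 mL.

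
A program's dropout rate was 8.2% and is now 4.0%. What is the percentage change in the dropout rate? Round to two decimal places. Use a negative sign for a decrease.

The change is 4.0 − 8.2 = -4.2 percentage points.
Relative to the original 8.2%, that is -4.2 ÷ 8.2 ≈ -51.22%.

-51.22%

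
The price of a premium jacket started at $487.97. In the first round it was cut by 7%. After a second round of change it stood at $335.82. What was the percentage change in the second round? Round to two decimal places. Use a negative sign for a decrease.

After the first round: $487.97 × 0.93 = $453.8121.
Second-round multiplier: $335.82 ÷ $453.8121 ≈ 0.739998.
That is a change of -26.00%.

-26.00%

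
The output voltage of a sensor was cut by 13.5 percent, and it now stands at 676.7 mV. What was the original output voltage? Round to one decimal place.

The overall multiplier applied was 0.865.
So the original output voltage was 676.7 ÷ 0.865 ≈ 782.3 mV.

782.3 mV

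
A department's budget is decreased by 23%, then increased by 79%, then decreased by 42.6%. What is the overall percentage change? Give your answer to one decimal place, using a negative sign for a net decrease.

-20.9%

The combined multiplier is 0.77 × 1.79 × 0.574 = 0.7911442.
That corresponds to a decrease of 20.9%.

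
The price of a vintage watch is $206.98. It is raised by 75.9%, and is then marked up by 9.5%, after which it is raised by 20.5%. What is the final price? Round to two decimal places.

$480.39

After the 75.9% increase: $206.98 × 1.759 = $364.07782.
Apply the 9.5% increase: $364.07782 × 1.095 = $398.6652129.
20.5% increase: $398.6652129 × 1.205 = $480.3915815445 ≈ $480.39.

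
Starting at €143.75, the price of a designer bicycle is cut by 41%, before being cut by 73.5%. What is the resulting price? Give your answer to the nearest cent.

Each change multiplies by a factor: 0.59 × 0.265 = 0.15635.
€143.75 × 0.15635 = €22.4753125 ≈ €22.48.

€22.48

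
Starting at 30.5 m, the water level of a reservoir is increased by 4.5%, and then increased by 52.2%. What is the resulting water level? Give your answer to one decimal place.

48.5 m

Apply the 4.5% increase: 30.5 × 1.045 = 31.8725.
52.2% increase: 31.8725 × 1.522 = 48.509945 ≈ 48.5.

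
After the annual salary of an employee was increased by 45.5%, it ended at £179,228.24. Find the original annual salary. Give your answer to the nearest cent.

The overall multiplier applied was 1.455.
So the original annual salary was £179,228.24 ÷ 1.455 ≈ £123,180.92.

£123,180.92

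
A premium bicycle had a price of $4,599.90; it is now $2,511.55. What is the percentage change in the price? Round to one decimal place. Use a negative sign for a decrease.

-45.4%

Change: $2,511.55 − $4,599.90 = -$2,088.35.
Relative to the original: -$2,088.35 ÷ $4,599.90 ≈ -45.4%.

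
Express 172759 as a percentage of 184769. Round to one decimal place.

172759 ÷ 184769 ≈ 93.5%.

93.5%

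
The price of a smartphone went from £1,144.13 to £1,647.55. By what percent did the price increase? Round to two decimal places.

Change: £1,647.55 − £1,144.13 = £503.42.
Relative to the original: £503.42 ÷ £1,144.13 ≈ 44.00%.
So the price increased by 44.00%.

44.00%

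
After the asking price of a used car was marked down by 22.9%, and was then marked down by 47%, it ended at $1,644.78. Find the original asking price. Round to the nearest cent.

The overall multiplier applied was 0.771 × 0.53 = 0.40863.
So the original asking price was $1,644.78 ÷ 0.40863 ≈ $4,025.11.

$4,025.11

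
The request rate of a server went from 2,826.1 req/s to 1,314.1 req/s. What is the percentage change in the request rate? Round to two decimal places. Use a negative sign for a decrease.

-53.50%

Change: 1,314.1 − 2,826.1 = -1,512.0.
Relative to the original: -1,512.0 ÷ 2,826.1 ≈ -53.50%.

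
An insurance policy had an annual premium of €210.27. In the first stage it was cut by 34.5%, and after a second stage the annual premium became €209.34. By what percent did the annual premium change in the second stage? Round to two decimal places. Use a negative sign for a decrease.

52.00%

After the first stage: €210.27 × 0.655 = €137.72685.
Second-stage multiplier: €209.34 ÷ €137.72685 ≈ 1.519965.
That is a change of 52.00%.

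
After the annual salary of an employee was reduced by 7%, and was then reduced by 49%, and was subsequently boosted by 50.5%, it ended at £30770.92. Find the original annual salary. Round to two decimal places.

Undoing the 50.5% increase: £30770.92 ÷ 1.505 ≈ £20445.79402.
Undoing the 49% decrease: £20445.79402 ÷ 0.51 ≈ £40089.792196.
Undoing the 7% decrease: £40089.792196 ÷ 0.93 ≈ £43107.30.

£43107.30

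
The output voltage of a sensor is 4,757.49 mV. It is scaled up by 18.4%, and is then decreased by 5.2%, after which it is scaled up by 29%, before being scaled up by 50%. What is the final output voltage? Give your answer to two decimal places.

18.4% increase: 4,757.49 × 1.184 = 5632.86816.
5.2% decrease: 5632.86816 × 0.948 = 5339.95901568.
Apply the 29% increase: 5339.95901568 × 1.29 = 6888.5471302272.
After the 50% increase: 6888.5471302272 × 1.5 = 10332.8206953408 ≈ 10,332.82.

10,332.82 mV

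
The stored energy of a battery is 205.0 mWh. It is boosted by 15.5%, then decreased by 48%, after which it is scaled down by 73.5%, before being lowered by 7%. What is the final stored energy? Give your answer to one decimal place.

Each change multiplies by a factor: 1.155 × 0.52 × 0.265 × 0.93 = 0.14801787.
205.0 × 0.14801787 = 30.34366335 ≈ 30.3.

30.3 mWh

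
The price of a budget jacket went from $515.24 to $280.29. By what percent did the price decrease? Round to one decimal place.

Change: $280.29 − $515.24 = -$234.95.
Relative to the original: -$234.95 ÷ $515.24 ≈ -45.6%.
So the price decreased by 45.6%.

45.6%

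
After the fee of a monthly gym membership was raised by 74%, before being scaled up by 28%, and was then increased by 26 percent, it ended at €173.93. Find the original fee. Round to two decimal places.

€61.98

Undoing the 26% increase: €173.93 ÷ 1.26 ≈ €138.039683.
Undoing the 28% increase: €138.039683 ÷ 1.28 ≈ €107.843502.
Undoing the 74% increase: €107.843502 ÷ 1.74 ≈ €61.98.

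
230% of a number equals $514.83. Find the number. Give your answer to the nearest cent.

$223.84

$514.83 ÷ 2.3 ≈ $223.84.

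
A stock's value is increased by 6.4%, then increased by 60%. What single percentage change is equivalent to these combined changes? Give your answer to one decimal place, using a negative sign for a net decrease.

A 6.4% increase multiplies by 1.064.
Then a 60% increase: 1.064 × 1.6 = 1.7024.
Overall factor 1.7024, i.e. 70.2%.

70.2%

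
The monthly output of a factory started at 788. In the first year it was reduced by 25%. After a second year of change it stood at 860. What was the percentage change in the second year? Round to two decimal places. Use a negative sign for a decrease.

After the first year: 788 × 0.75 = 591.
Second-year multiplier: 860 ÷ 591 ≈ 1.455161.
That is a change of 45.52%.

45.52%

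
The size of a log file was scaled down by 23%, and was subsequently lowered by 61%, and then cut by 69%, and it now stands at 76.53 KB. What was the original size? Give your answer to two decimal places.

The overall multiplier applied was 0.77 × 0.39 × 0.31 = 0.093093.
So the original size was 76.53 ÷ 0.093093 ≈ 822.08 KB.

822.08 KB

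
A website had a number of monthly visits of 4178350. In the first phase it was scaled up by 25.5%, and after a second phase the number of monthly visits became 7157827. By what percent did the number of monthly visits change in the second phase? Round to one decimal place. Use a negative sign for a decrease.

After the first phase: 4178350 × 1.255 = 5243829.25.
Second-phase multiplier: 7157827 ÷ 5243829.25 ≈ 1.365.
That is a change of 36.5%.

36.5%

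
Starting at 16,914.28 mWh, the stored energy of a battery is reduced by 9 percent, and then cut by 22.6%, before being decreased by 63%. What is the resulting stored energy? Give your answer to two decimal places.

4,407.96 mWh

Apply the 9% decrease: 16,914.28 × 0.91 = 15391.9948.
After the 22.6% decrease: 15391.9948 × 0.774 = 11913.4039752.
63% decrease: 11913.4039752 × 0.37 = 4407.959470824 ≈ 4,407.96.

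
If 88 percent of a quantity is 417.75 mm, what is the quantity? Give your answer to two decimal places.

417.75 mm ÷ 0.88 ≈ 474.72 mm.

474.72 mm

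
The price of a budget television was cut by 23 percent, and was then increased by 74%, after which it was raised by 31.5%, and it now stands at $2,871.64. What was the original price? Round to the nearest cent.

The overall multiplier applied was 0.77 × 1.74 × 1.315 = 1.761837.
So the original price was $2,871.64 ÷ 1.761837 ≈ $1,629.91.

$1,629.91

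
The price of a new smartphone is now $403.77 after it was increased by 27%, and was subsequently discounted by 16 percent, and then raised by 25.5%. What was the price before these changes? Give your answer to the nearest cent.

The overall multiplier applied was 1.27 × 0.84 × 1.255 = 1.338834.
So the original price was $403.77 ÷ 1.338834 ≈ $301.58.

$301.58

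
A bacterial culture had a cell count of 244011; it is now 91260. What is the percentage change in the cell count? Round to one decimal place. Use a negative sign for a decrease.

Change: 91260 − 244011 = -152751.
Relative to the original: -152751 ÷ 244011 ≈ -62.6%.

-62.6%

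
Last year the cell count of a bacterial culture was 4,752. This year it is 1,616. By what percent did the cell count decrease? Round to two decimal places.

65.99%

Change: 1,616 − 4,752 = -3,136.
Relative to the original: -3,136 ÷ 4,752 ≈ -65.99%.
So the cell count decreased by 65.99%.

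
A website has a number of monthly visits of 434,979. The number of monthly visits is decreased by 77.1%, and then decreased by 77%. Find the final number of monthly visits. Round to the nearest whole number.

22,910

Each change multiplies by a factor: 0.229 × 0.23 = 0.05267.
434,979 × 0.05267 = 22910.34393 ≈ 22,910.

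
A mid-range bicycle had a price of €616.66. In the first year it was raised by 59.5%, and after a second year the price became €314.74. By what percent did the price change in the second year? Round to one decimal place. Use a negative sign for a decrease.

After the first year: €616.66 × 1.595 = €983.5727.
Second-year multiplier: €314.74 ÷ €983.5727 ≈ 0.32.
That is a change of -68.0%.

-68.0%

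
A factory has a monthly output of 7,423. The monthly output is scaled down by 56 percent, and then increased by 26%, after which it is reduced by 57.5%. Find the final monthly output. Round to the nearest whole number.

Each change multiplies by a factor: 0.44 × 1.26 × 0.425 = 0.23562.
7,423 × 0.23562 = 1749.00726 ≈ 1,749.

1,749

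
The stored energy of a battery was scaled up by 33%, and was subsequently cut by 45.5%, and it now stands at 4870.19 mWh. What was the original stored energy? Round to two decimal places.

Undoing the 45.5% decrease: 4870.19 ÷ 0.545 ≈ 8936.12844.
Undoing the 33% increase: 8936.12844 ÷ 1.33 ≈ 6718.89 mWh.

6718.89 mWh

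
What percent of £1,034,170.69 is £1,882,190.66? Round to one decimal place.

182.0%

£1,882,190.66 ÷ £1,034,170.69 ≈ 182.0%.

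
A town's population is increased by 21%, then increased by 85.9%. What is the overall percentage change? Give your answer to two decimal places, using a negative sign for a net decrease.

The combined multiplier is 1.21 × 1.859 = 2.24939.
That corresponds to an increase of 124.94%.

124.94%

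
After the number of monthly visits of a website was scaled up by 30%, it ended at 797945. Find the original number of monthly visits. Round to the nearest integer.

The overall multiplier applied was 1.3.
So the original number of monthly visits was 797945 ÷ 1.3 ≈ 613804.

613804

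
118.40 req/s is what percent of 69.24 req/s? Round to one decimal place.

118.40 req/s ÷ 69.24 req/s ≈ 171.0%.

171.0%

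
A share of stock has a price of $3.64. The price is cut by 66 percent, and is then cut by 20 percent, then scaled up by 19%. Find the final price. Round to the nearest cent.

After the 66% decrease: $3.64 × 0.34 = $1.2376.
20% decrease: $1.2376 × 0.8 = $0.99008.
Apply the 19% increase: $0.99008 × 1.19 = $1.1781952 ≈ $1.18.

$1.18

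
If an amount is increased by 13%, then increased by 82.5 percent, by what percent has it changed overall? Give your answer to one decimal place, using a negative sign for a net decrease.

A 13% increase multiplies by 1.13.
Then an 82.5% increase: 1.13 × 1.825 = 2.06225.
Overall factor 2.06225, i.e. 106.2%.

106.2%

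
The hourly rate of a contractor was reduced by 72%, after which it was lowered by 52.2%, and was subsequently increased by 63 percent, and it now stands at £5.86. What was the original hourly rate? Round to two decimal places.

£26.86

Undoing the 63% increase: £5.86 ÷ 1.63 ≈ £3.595092.
Undoing the 52.2% decrease: £3.595092 ÷ 0.478 ≈ £7.521113.
Undoing the 72% decrease: £7.521113 ÷ 0.28 ≈ £26.86.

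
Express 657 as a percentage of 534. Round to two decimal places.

123.03%

657 ÷ 534 ≈ 123.03%.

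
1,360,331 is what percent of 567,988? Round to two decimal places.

1,360,331 ÷ 567,988 ≈ 239.50%.

239.50%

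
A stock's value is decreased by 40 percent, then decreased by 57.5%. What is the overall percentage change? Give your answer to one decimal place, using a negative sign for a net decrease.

The combined multiplier is 0.6 × 0.425 = 0.255.
That corresponds to a decrease of 74.5%.

-74.5%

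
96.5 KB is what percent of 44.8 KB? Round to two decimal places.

96.5 KB ÷ 44.8 KB ≈ 215.40%.

215.40%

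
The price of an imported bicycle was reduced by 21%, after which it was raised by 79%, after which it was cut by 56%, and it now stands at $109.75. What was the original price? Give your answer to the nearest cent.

The overall multiplier applied was 0.79 × 1.79 × 0.44 = 0.622204.
So the original price was $109.75 ÷ 0.622204 ≈ $176.39.

$176.39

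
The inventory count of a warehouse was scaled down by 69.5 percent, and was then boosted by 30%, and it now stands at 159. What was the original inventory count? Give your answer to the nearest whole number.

The overall multiplier applied was 0.305 × 1.3 = 0.3965.
So the original inventory count was 159 ÷ 0.3965 ≈ 401.

401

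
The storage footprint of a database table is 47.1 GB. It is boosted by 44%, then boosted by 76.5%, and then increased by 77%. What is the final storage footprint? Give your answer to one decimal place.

211.9 GB

44% increase: 47.1 × 1.44 = 67.824.
After the 76.5% increase: 67.824 × 1.765 = 119.70936.
Apply the 77% increase: 119.70936 × 1.77 = 211.8855672 ≈ 211.9.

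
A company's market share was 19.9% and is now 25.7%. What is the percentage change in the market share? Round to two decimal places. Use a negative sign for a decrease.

29.15%

The change is 25.7 − 19.9 = 5.8 percentage points.
Relative to the original 19.9%, that is 5.8 ÷ 19.9 ≈ 29.15%.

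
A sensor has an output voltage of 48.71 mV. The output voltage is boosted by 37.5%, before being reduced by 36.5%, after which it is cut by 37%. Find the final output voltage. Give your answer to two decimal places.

Each change multiplies by a factor: 1.375 × 0.635 × 0.63 = 0.55006875.
48.71 × 0.55006875 = 26.7938488125 ≈ 26.79.

26.79 mV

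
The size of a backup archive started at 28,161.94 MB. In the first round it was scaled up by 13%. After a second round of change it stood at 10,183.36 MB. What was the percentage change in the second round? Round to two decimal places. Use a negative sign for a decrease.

-68.00%

After the first round: 28,161.94 × 1.13 = 31822.9922.
Second-round multiplier: 10,183.36 ÷ 31822.9922 ≈ 0.32.
That is a change of -68.00%.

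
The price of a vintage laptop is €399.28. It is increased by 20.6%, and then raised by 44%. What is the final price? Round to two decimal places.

€693.41

Each change multiplies by a factor: 1.206 × 1.44 = 1.73664.
€399.28 × 1.73664 = €693.4056192 ≈ €693.41.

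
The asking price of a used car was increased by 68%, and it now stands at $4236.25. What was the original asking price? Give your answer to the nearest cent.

$2521.58

The overall multiplier applied was 1.68.
So the original asking price was $4236.25 ÷ 1.68 ≈ $2521.58.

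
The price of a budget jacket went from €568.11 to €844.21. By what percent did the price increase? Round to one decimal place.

Change: €844.21 − €568.11 = €276.10.
Relative to the original: €276.10 ÷ €568.11 ≈ 48.6%.
So the price increased by 48.6%.

48.6%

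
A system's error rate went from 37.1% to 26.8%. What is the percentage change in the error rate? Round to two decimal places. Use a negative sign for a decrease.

-27.76%

The change is 26.8 − 37.1 = -10.3 percentage points.
Relative to the original 37.1%, that is -10.3 ÷ 37.1 ≈ -27.76%.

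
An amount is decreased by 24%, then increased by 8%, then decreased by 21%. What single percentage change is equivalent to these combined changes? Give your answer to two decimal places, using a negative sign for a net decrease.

-35.16%

The combined multiplier is 0.76 × 1.08 × 0.79 = 0.648432.
That corresponds to a decrease of 35.16%.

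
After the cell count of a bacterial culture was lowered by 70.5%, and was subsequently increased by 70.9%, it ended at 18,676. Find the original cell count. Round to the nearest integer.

37,044

The overall multiplier applied was 0.295 × 1.709 = 0.504155.
So the original cell count was 18,676 ÷ 0.504155 ≈ 37,044.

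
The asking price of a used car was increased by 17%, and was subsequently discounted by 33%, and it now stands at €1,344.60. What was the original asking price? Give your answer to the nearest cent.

Undoing the 33% decrease: €1,344.60 ÷ 0.67 ≈ €2006.865672.
Undoing the 17% increase: €2006.865672 ÷ 1.17 ≈ €1,715.27.

€1,715.27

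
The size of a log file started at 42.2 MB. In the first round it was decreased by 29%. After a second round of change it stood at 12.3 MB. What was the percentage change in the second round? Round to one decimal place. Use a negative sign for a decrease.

-58.9%

After the first round: 42.2 × 0.71 = 29.962.
Second-round multiplier: 12.3 ÷ 29.962 ≈ 0.41052.
That is a change of -58.9%.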